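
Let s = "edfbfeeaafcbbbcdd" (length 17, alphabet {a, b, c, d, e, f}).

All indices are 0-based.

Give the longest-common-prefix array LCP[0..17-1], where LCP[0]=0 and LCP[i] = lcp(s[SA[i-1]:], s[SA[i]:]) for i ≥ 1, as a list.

sorted suffixes:
  #0 SA[0]=7  'aafcbbbcdd'
  #1 SA[1]=8  'afcbbbcdd'
  #2 SA[2]=11  'bbbcdd'
  #3 SA[3]=12  'bbcdd'
  #4 SA[4]=13  'bcdd'
  #5 SA[5]=3  'bfeeaafcbbbcdd'
  #6 SA[6]=10  'cbbbcdd'
  #7 SA[7]=14  'cdd'
  #8 SA[8]=16  'd'
  #9 SA[9]=15  'dd'
  #10 SA[10]=1  'dfbfeeaafcbbbcdd'
  #11 SA[11]=6  'eaafcbbbcdd'
  #12 SA[12]=0  'edfbfeeaafcbbbcdd'
  #13 SA[13]=5  'eeaafcbbbcdd'
  #14 SA[14]=2  'fbfeeaafcbbbcdd'
  #15 SA[15]=9  'fcbbbcdd'
  #16 SA[16]=4  'feeaafcbbbcdd'

SA = [7, 8, 11, 12, 13, 3, 10, 14, 16, 15, 1, 6, 0, 5, 2, 9, 4]
[i] adj suffixes → lcp
  [1] 7/8 → 1 ('a')
  [2] 8/11 → 0 ('')
  [3] 11/12 → 2 ('bb')
  [4] 12/13 → 1 ('b')
  [5] 13/3 → 1 ('b')
  [6] 3/10 → 0 ('')
  [7] 10/14 → 1 ('c')
  [8] 14/16 → 0 ('')
  [9] 16/15 → 1 ('d')
  [10] 15/1 → 1 ('d')
  [11] 1/6 → 0 ('')
  [12] 6/0 → 1 ('e')
  [13] 0/5 → 1 ('e')
  [14] 5/2 → 0 ('')
  [15] 2/9 → 1 ('f')
  [16] 9/4 → 1 ('f')

[0, 1, 0, 2, 1, 1, 0, 1, 0, 1, 1, 0, 1, 1, 0, 1, 1]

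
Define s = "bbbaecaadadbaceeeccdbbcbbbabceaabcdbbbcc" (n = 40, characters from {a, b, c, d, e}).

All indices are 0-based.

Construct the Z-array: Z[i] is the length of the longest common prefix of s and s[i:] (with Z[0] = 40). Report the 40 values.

[40, 2, 1, 0, 0, 0, 0, 0, 0, 0, 0, 1, 0, 0, 0, 0, 0, 0, 0, 0, 2, 1, 0, 4, 2, 1, 0, 1, 0, 0, 0, 0, 1, 0, 0, 3, 2, 1, 0, 0]

Z[0]=40
i=1: fresh scan; Z[1]=2 extend→box=[1,3)
i=2: min(r-i=1, Z[1]=2)=1; Z[2]=1
i=3: fresh scan; Z[3]=0
i=4: fresh scan; Z[4]=0
i=5: fresh scan; Z[5]=0
i=6: fresh scan; Z[6]=0
i=7: fresh scan; Z[7]=0
i=8: fresh scan; Z[8]=0
i=9: fresh scan; Z[9]=0
i=10: fresh scan; Z[10]=0
i=11: fresh scan; Z[11]=1 extend→box=[11,12)
i=12: fresh scan; Z[12]=0
i=13: fresh scan; Z[13]=0
i=14: fresh scan; Z[14]=0
i=15: fresh scan; Z[15]=0
i=16: fresh scan; Z[16]=0
i=17: fresh scan; Z[17]=0
i=18: fresh scan; Z[18]=0
i=19: fresh scan; Z[19]=0
i=20: fresh scan; Z[20]=2 extend→box=[20,22)
i=21: min(r-i=1, Z[1]=2)=1; Z[21]=1
i=22: fresh scan; Z[22]=0
i=23: fresh scan; Z[23]=4 extend→box=[23,27)
i=24: min(r-i=3, Z[1]=2)=2; Z[24]=2
i=25: min(r-i=2, Z[2]=1)=1; Z[25]=1
i=26: min(r-i=1, Z[3]=0)=0; Z[26]=0
i=27: fresh scan; Z[27]=1 extend→box=[27,28)
i=28: fresh scan; Z[28]=0
i=29: fresh scan; Z[29]=0
i=30: fresh scan; Z[30]=0
i=31: fresh scan; Z[31]=0
i=32: fresh scan; Z[32]=1 extend→box=[32,33)
i=33: fresh scan; Z[33]=0
i=34: fresh scan; Z[34]=0
i=35: fresh scan; Z[35]=3 extend→box=[35,38)
i=36: min(r-i=2, Z[1]=2)=2; Z[36]=2
i=37: min(r-i=1, Z[2]=1)=1; Z[37]=1
i=38: fresh scan; Z[38]=0
i=39: fresh scan; Z[39]=0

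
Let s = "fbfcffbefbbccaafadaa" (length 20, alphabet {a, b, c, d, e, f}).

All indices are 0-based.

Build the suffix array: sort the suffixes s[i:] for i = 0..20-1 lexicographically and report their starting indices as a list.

rank→(start, suffix):
  0 → (19, 'a')
  1 → (18, 'aa')
  2 → (13, 'aafadaa')
  3 → (16, 'adaa')
  4 → (14, 'afadaa')
  5 → (9, 'bbccaafadaa')
  6 → (10, 'bccaafadaa')
  7 → (6, 'befbbccaafadaa')
  8 → (1, 'bfcffbefbbccaafadaa')
  9 → (12, 'caafadaa')
  10 → (11, 'ccaafadaa')
  11 → (3, 'cffbefbbccaafadaa')
  12 → (17, 'daa')
  13 → (7, 'efbbccaafadaa')
  14 → (15, 'fadaa')
  15 → (8, 'fbbccaafadaa')
  16 → (5, 'fbefbbccaafadaa')
  17 → (0, 'fbfcffbefbbccaafadaa')
  18 → (2, 'fcffbefbbccaafadaa')
  19 → (4, 'ffbefbbccaafadaa')

[19, 18, 13, 16, 14, 9, 10, 6, 1, 12, 11, 3, 17, 7, 15, 8, 5, 0, 2, 4]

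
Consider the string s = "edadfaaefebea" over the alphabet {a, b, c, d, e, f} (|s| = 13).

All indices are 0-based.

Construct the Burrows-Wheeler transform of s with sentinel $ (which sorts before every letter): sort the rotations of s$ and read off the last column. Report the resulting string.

rank  rotation        last
    0  $edadfaaefebea  a
    1  a$edadfaaefebe  e
    2  aaefebea$edadf  f
    3  adfaaefebea$ed  d
    4  aefebea$edadfa  a
    5  bea$edadfaaefe  e
    6  dadfaaefebea$e  e
    7  dfaaefebea$eda  a
    8  ea$edadfaaefeb  b
    9  ebea$edadfaaef  f
   10  edadfaaefebea$  $
   11  efebea$edadfaa  a
   12  faaefebea$edad  d
   13  febea$edadfaae  e

aefdaeeabf$ade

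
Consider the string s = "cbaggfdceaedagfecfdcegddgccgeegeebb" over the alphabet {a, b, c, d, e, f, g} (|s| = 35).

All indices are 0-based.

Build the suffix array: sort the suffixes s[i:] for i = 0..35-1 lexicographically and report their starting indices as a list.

[9, 12, 2, 34, 1, 33, 0, 25, 7, 19, 16, 26, 11, 6, 18, 22, 23, 8, 32, 15, 10, 31, 28, 20, 29, 5, 17, 14, 24, 21, 30, 27, 4, 13, 3]

rank→(start, suffix):
  0 → (9, 'aedagfecfdcegddgccgeegeebb')
  1 → (12, 'agfecfdcegddgccgeegeebb')
  2 → (2, 'aggfdceaedagfecfdcegddgccgeegeebb')
  3 → (34, 'b')
  4 → (1, 'baggfdceaedagfecfdcegddgccgeegeebb')
  5 → (33, 'bb')
  6 → (0, 'cbaggfdceaedagfecfdcegddgccgeegeebb')
  7 → (25, 'ccgeegeebb')
  8 → (7, 'ceaedagfecfdcegddgccgeegeebb')
  9 → (19, 'cegddgccgeegeebb')
  10 → (16, 'cfdcegddgccgeegeebb')
  11 → (26, 'cgeegeebb')
  12 → (11, 'dagfecfdcegddgccgeegeebb')
  13 → (6, 'dceaedagfecfdcegddgccgeegeebb')
  14 → (18, 'dcegddgccgeegeebb')
  15 → (22, 'ddgccgeegeebb')
  16 → (23, 'dgccgeegeebb')
  17 → (8, 'eaedagfecfdcegddgccgeegeebb')
  18 → (32, 'ebb')
  19 → (15, 'ecfdcegddgccgeegeebb')
  20 → (10, 'edagfecfdcegddgccgeegeebb')
  21 → (31, 'eebb')
  22 → (28, 'eegeebb')
  23 → (20, 'egddgccgeegeebb')
  24 → (29, 'egeebb')
  25 → (5, 'fdceaedagfecfdcegddgccgeegeebb')
  26 → (17, 'fdcegddgccgeegeebb')
  27 → (14, 'fecfdcegddgccgeegeebb')
  28 → (24, 'gccgeegeebb')
  29 → (21, 'gddgccgeegeebb')
  30 → (30, 'geebb')
  31 → (27, 'geegeebb')
  32 → (4, 'gfdceaedagfecfdcegddgccgeegeebb')
  33 → (13, 'gfecfdcegddgccgeegeebb')
  34 → (3, 'ggfdceaedagfecfdcegddgccgeegeebb')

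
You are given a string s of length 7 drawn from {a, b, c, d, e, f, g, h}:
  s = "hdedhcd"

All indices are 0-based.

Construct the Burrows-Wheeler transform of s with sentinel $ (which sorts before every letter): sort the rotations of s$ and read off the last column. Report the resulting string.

rank  rotation  last
    0  $hdedhcd  d
    1  cd$hdedh  h
    2  d$hdedhc  c
    3  dedhcd$h  h
    4  dhcd$hde  e
    5  edhcd$hd  d
    6  hcd$hded  d
    7  hdedhcd$  $

dhchedd$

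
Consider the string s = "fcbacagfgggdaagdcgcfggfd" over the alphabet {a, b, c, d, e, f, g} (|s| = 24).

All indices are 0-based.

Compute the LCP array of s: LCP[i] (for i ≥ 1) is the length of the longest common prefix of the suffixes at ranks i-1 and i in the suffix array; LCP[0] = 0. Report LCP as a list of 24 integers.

rank→(start, suffix):
  0 → (12, 'aagdcgcfggfd')
  1 → (3, 'acagfgggdaagdcgcfggfd')
  2 → (13, 'agdcgcfggfd')
  3 → (5, 'agfgggdaagdcgcfggfd')
  4 → (2, 'bacagfgggdaagdcgcfggfd')
  5 → (4, 'cagfgggdaagdcgcfggfd')
  6 → (1, 'cbacagfgggdaagdcgcfggfd')
  7 → (18, 'cfggfd')
  8 → (16, 'cgcfggfd')
  9 → (23, 'd')
  10 → (11, 'daagdcgcfggfd')
  11 → (15, 'dcgcfggfd')
  12 → (0, 'fcbacagfgggdaagdcgcfggfd')
  13 → (22, 'fd')
  14 → (19, 'fggfd')
  15 → (7, 'fgggdaagdcgcfggfd')
  16 → (17, 'gcfggfd')
  17 → (10, 'gdaagdcgcfggfd')
  18 → (14, 'gdcgcfggfd')
  19 → (21, 'gfd')
  20 → (6, 'gfgggdaagdcgcfggfd')
  21 → (9, 'ggdaagdcgcfggfd')
  22 → (20, 'ggfd')
  23 → (8, 'gggdaagdcgcfggfd')

SA = [12, 3, 13, 5, 2, 4, 1, 18, 16, 23, 11, 15, 0, 22, 19, 7, 17, 10, 14, 21, 6, 9, 20, 8]
rank  pair      lcp
   1  s[12:],s[3:]  1  'a'
   2  s[3:],s[13:]  1  'a'
   3  s[13:],s[5:]  2  'ag'
   4  s[5:],s[2:]  0  ''
   5  s[2:],s[4:]  0  ''
   6  s[4:],s[1:]  1  'c'
   7  s[1:],s[18:]  1  'c'
   8  s[18:],s[16:]  1  'c'
   9  s[16:],s[23:]  0  ''
  10  s[23:],s[11:]  1  'd'
  11  s[11:],s[15:]  1  'd'
  12  s[15:],s[0:]  0  ''
  13  s[0:],s[22:]  1  'f'
  14  s[22:],s[19:]  1  'f'
  15  s[19:],s[7:]  3  'fgg'
  16  s[7:],s[17:]  0  ''
  17  s[17:],s[10:]  1  'g'
  18  s[10:],s[14:]  2  'gd'
  19  s[14:],s[21:]  1  'g'
  20  s[21:],s[6:]  2  'gf'
  21  s[6:],s[9:]  1  'g'
  22  s[9:],s[20:]  2  'gg'
  23  s[20:],s[8:]  2  'gg'

[0, 1, 1, 2, 0, 0, 1, 1, 1, 0, 1, 1, 0, 1, 1, 3, 0, 1, 2, 1, 2, 1, 2, 2]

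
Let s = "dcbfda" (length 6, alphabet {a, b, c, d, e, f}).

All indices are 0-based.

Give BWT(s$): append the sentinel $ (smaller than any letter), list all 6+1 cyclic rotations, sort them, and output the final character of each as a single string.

rank  rotation last
    0  $dcbfda  a
    1  a$dcbfd  d
    2  bfda$dc  c
    3  cbfda$d  d
    4  da$dcbf  f
    5  dcbfda$  $
    6  fda$dcb  b

adcdf$b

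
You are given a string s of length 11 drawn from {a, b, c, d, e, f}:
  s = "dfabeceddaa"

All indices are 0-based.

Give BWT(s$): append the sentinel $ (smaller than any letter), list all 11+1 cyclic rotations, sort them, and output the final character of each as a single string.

aadfaede$bcd

rank  rotation      last
    0  $dfabeceddaa  a
    1  a$dfabecedda  a
    2  aa$dfabecedd  d
    3  abeceddaa$df  f
    4  beceddaa$dfa  a
    5  ceddaa$dfabe  e
    6  daa$dfabeced  d
    7  ddaa$dfabece  e
    8  dfabeceddaa$  $
    9  eceddaa$dfab  b
   10  eddaa$dfabec  c
   11  fabeceddaa$d  d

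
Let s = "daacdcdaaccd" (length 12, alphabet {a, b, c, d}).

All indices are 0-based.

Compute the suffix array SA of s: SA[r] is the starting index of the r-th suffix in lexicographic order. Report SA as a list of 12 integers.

[7, 1, 8, 2, 9, 10, 5, 3, 11, 6, 0, 4]

sorted suffixes:
  #0 SA[0]=7  'aaccd'
  #1 SA[1]=1  'aacdcdaaccd'
  #2 SA[2]=8  'accd'
  #3 SA[3]=2  'acdcdaaccd'
  #4 SA[4]=9  'ccd'
  #5 SA[5]=10  'cd'
  #6 SA[6]=5  'cdaaccd'
  #7 SA[7]=3  'cdcdaaccd'
  #8 SA[8]=11  'd'
  #9 SA[9]=6  'daaccd'
  #10 SA[10]=0  'daacdcdaaccd'
  #11 SA[11]=4  'dcdaaccd'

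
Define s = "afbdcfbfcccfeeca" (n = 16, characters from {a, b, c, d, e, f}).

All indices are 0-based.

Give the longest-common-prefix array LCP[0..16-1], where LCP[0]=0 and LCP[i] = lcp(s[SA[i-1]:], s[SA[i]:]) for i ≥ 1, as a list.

rank→(start, suffix):
  0 → (15, 'a')
  1 → (0, 'afbdcfbfcccfeeca')
  2 → (2, 'bdcfbfcccfeeca')
  3 → (6, 'bfcccfeeca')
  4 → (14, 'ca')
  5 → (8, 'cccfeeca')
  6 → (9, 'ccfeeca')
  7 → (4, 'cfbfcccfeeca')
  8 → (10, 'cfeeca')
  9 → (3, 'dcfbfcccfeeca')
  10 → (13, 'eca')
  11 → (12, 'eeca')
  12 → (1, 'fbdcfbfcccfeeca')
  13 → (5, 'fbfcccfeeca')
  14 → (7, 'fcccfeeca')
  15 → (11, 'feeca')

SA = [15, 0, 2, 6, 14, 8, 9, 4, 10, 3, 13, 12, 1, 5, 7, 11]
[i] adj suffixes → lcp
  [1] 15/0 → 1 ('a')
  [2] 0/2 → 0 ('')
  [3] 2/6 → 1 ('b')
  [4] 6/14 → 0 ('')
  [5] 14/8 → 1 ('c')
  [6] 8/9 → 2 ('cc')
  [7] 9/4 → 1 ('c')
  [8] 4/10 → 2 ('cf')
  [9] 10/3 → 0 ('')
  [10] 3/13 → 0 ('')
  [11] 13/12 → 1 ('e')
  [12] 12/1 → 0 ('')
  [13] 1/5 → 2 ('fb')
  [14] 5/7 → 1 ('f')
  [15] 7/11 → 1 ('f')

[0, 1, 0, 1, 0, 1, 2, 1, 2, 0, 0, 1, 0, 2, 1, 1]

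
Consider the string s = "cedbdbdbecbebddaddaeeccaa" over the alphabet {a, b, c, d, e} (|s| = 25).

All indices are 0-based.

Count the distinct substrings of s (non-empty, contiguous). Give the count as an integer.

sorted suffixes:
  #0 SA[0]=24  'a'
  #1 SA[1]=23  'aa'
  #2 SA[2]=15  'addaeeccaa'
  #3 SA[3]=18  'aeeccaa'
  #4 SA[4]=3  'bdbdbecbebddaddaeeccaa'
  #5 SA[5]=5  'bdbecbebddaddaeeccaa'
  #6 SA[6]=12  'bddaddaeeccaa'
  #7 SA[7]=10  'bebddaddaeeccaa'
  #8 SA[8]=7  'becbebddaddaeeccaa'
  #9 SA[9]=22  'caa'
  #10 SA[10]=9  'cbebddaddaeeccaa'
  #11 SA[11]=21  'ccaa'
  #12 SA[12]=0  'cedbdbdbecbebddaddaeeccaa'
  #13 SA[13]=14  'daddaeeccaa'
  #14 SA[14]=17  'daeeccaa'
  #15 SA[15]=2  'dbdbdbecbebddaddaeeccaa'
  #16 SA[16]=4  'dbdbecbebddaddaeeccaa'
  #17 SA[17]=6  'dbecbebddaddaeeccaa'
  #18 SA[18]=13  'ddaddaeeccaa'
  #19 SA[19]=16  'ddaeeccaa'
  #20 SA[20]=11  'ebddaddaeeccaa'
  #21 SA[21]=8  'ecbebddaddaeeccaa'
  #22 SA[22]=20  'eccaa'
  #23 SA[23]=1  'edbdbdbecbebddaddaeeccaa'
  #24 SA[24]=19  'eeccaa'

SA = [24, 23, 15, 18, 3, 5, 12, 10, 7, 22, 9, 21, 0, 14, 17, 2, 4, 6, 13, 16, 11, 8, 20, 1, 19]
rank  pair      lcp
   1  s[24:],s[23:]  1  'a'
   2  s[23:],s[15:]  1  'a'
   3  s[15:],s[18:]  1  'a'
   4  s[18:],s[3:]  0  ''
   5  s[3:],s[5:]  3  'bdb'
   6  s[5:],s[12:]  2  'bd'
   7  s[12:],s[10:]  1  'b'
   8  s[10:],s[7:]  2  'be'
   9  s[7:],s[22:]  0  ''
  10  s[22:],s[9:]  1  'c'
  11  s[9:],s[21:]  1  'c'
  12  s[21:],s[0:]  1  'c'
  13  s[0:],s[14:]  0  ''
  14  s[14:],s[17:]  2  'da'
  15  s[17:],s[2:]  1  'd'
  16  s[2:],s[4:]  4  'dbdb'
  17  s[4:],s[6:]  2  'db'
  18  s[6:],s[13:]  1  'd'
  19  s[13:],s[16:]  3  'dda'
  20  s[16:],s[11:]  0  ''
  21  s[11:],s[8:]  1  'e'
  22  s[8:],s[20:]  2  'ec'
  23  s[20:],s[1:]  1  'e'
  24  s[1:],s[19:]  1  'e'

n(n+1)/2 = 25·26/2 = 325
Σ LCP = 0 + 1 + 1 + 1 + 0 + 3 + 2 + 1 + 2 + 0 + 1 + 1 + 1 + 0 + 2 + 1 + 4 + 2 + 1 + 3 + 0 + 1 + 2 + 1 + 1 = 32
distinct = 325 − 32 = 293

293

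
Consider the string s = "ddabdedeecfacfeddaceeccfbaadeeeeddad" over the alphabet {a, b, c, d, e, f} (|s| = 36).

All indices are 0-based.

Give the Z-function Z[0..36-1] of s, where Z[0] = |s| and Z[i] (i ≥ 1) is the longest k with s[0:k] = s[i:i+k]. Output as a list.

[36, 1, 0, 0, 1, 0, 1, 0, 0, 0, 0, 0, 0, 0, 0, 3, 1, 0, 0, 0, 0, 0, 0, 0, 0, 0, 0, 1, 0, 0, 0, 0, 3, 1, 0, 1]

Z[0]=36
i=1: outside box; Z[1]=1 extend→box=[1,2)
i=2: outside box; Z[2]=0
i=3: outside box; Z[3]=0
i=4: outside box; Z[4]=1 extend→box=[4,5)
i=5: outside box; Z[5]=0
i=6: outside box; Z[6]=1 extend→box=[6,7)
i=7: outside box; Z[7]=0
i=8: outside box; Z[8]=0
i=9: outside box; Z[9]=0
i=10: outside box; Z[10]=0
i=11: outside box; Z[11]=0
i=12: outside box; Z[12]=0
i=13: outside box; Z[13]=0
i=14: outside box; Z[14]=0
i=15: outside box; Z[15]=3 extend→box=[15,18)
i=16: min(r-i=2, Z[1]=1)=1; Z[16]=1
i=17: min(r-i=1, Z[2]=0)=0; Z[17]=0
i=18: outside box; Z[18]=0
i=19: outside box; Z[19]=0
i=20: outside box; Z[20]=0
i=21: outside box; Z[21]=0
i=22: outside box; Z[22]=0
i=23: outside box; Z[23]=0
i=24: outside box; Z[24]=0
i=25: outside box; Z[25]=0
i=26: outside box; Z[26]=0
i=27: outside box; Z[27]=1 extend→box=[27,28)
i=28: outside box; Z[28]=0
i=29: outside box; Z[29]=0
i=30: outside box; Z[30]=0
i=31: outside box; Z[31]=0
i=32: outside box; Z[32]=3 extend→box=[32,35)
i=33: min(r-i=2, Z[1]=1)=1; Z[33]=1
i=34: min(r-i=1, Z[2]=0)=0; Z[34]=0
i=35: outside box; Z[35]=1 extend→box=[35,36)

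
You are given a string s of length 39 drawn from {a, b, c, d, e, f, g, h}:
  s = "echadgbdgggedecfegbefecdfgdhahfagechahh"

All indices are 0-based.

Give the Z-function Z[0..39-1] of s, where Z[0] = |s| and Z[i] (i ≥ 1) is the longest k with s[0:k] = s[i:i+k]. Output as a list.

Z[0]=39
i=1: outside box; Z[1]=0
i=2: outside box; Z[2]=0
i=3: outside box; Z[3]=0
i=4: outside box; Z[4]=0
i=5: outside box; Z[5]=0
i=6: outside box; Z[6]=0
i=7: outside box; Z[7]=0
i=8: outside box; Z[8]=0
i=9: outside box; Z[9]=0
i=10: outside box; Z[10]=0
i=11: outside box; Z[11]=1 scan→box=[11,12)
i=12: outside box; Z[12]=0
i=13: outside box; Z[13]=2 scan→box=[13,15)
i=14: min(r-i=1, Z[1]=0)=0; Z[14]=0
i=15: outside box; Z[15]=0
i=16: outside box; Z[16]=1 scan→box=[16,17)
i=17: outside box; Z[17]=0
i=18: outside box; Z[18]=0
i=19: outside box; Z[19]=1 scan→box=[19,20)
i=20: outside box; Z[20]=0
i=21: outside box; Z[21]=2 scan→box=[21,23)
i=22: min(r-i=1, Z[1]=0)=0; Z[22]=0
i=23: outside box; Z[23]=0
i=24: outside box; Z[24]=0
i=25: outside box; Z[25]=0
i=26: outside box; Z[26]=0
i=27: outside box; Z[27]=0
i=28: outside box; Z[28]=0
i=29: outside box; Z[29]=0
i=30: outside box; Z[30]=0
i=31: outside box; Z[31]=0
i=32: outside box; Z[32]=0
i=33: outside box; Z[33]=4 scan→box=[33,37)
i=34: min(r-i=3, Z[1]=0)=0; Z[34]=0
i=35: min(r-i=2, Z[2]=0)=0; Z[35]=0
i=36: min(r-i=1, Z[3]=0)=0; Z[36]=0
i=37: outside box; Z[37]=0
i=38: outside box; Z[38]=0

[39, 0, 0, 0, 0, 0, 0, 0, 0, 0, 0, 1, 0, 2, 0, 0, 1, 0, 0, 1, 0, 2, 0, 0, 0, 0, 0, 0, 0, 0, 0, 0, 0, 4, 0, 0, 0, 0, 0]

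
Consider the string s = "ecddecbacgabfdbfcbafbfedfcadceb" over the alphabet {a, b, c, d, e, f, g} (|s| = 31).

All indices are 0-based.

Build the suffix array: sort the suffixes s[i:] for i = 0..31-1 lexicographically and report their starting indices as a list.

rank→(start, suffix):
  0 → (10, 'abfdbfcbafbfedfcadceb')
  1 → (7, 'acgabfdbfcbafbfedfcadceb')
  2 → (26, 'adceb')
  3 → (18, 'afbfedfcadceb')
  4 → (30, 'b')
  5 → (6, 'bacgabfdbfcbafbfedfcadceb')
  6 → (17, 'bafbfedfcadceb')
  7 → (14, 'bfcbafbfedfcadceb')
  8 → (11, 'bfdbfcbafbfedfcadceb')
  9 → (20, 'bfedfcadceb')
  10 → (25, 'cadceb')
  11 → (5, 'cbacgabfdbfcbafbfedfcadceb')
  12 → (16, 'cbafbfedfcadceb')
  13 → (1, 'cddecbacgabfdbfcbafbfedfcadceb')
  14 → (28, 'ceb')
  15 → (8, 'cgabfdbfcbafbfedfcadceb')
  16 → (13, 'dbfcbafbfedfcadceb')
  17 → (27, 'dceb')
  18 → (2, 'ddecbacgabfdbfcbafbfedfcadceb')
  19 → (3, 'decbacgabfdbfcbafbfedfcadceb')
  20 → (23, 'dfcadceb')
  21 → (29, 'eb')
  22 → (4, 'ecbacgabfdbfcbafbfedfcadceb')
  23 → (0, 'ecddecbacgabfdbfcbafbfedfcadceb')
  24 → (22, 'edfcadceb')
  25 → (19, 'fbfedfcadceb')
  26 → (24, 'fcadceb')
  27 → (15, 'fcbafbfedfcadceb')
  28 → (12, 'fdbfcbafbfedfcadceb')
  29 → (21, 'fedfcadceb')
  30 → (9, 'gabfdbfcbafbfedfcadceb')

[10, 7, 26, 18, 30, 6, 17, 14, 11, 20, 25, 5, 16, 1, 28, 8, 13, 27, 2, 3, 23, 29, 4, 0, 22, 19, 24, 15, 12, 21, 9]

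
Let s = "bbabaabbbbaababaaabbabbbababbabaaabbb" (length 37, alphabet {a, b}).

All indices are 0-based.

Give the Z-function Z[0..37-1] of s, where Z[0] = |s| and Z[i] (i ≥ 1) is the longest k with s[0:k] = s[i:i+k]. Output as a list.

Z[0]=37
i=1: outside box; Z[1]=1 scan→box=[1,2)
i=2: outside box; Z[2]=0
i=3: outside box; Z[3]=1 scan→box=[3,4)
i=4: outside box; Z[4]=0
i=5: outside box; Z[5]=0
i=6: outside box; Z[6]=2 scan→box=[6,8)
i=7: min(r-i=1, Z[1]=1)=1; Z[7]=2 scan→box=[7,9)
i=8: min(r-i=1, Z[1]=1)=1; Z[8]=3 scan→box=[8,11)
i=9: min(r-i=2, Z[1]=1)=1; Z[9]=1
i=10: min(r-i=1, Z[2]=0)=0; Z[10]=0
i=11: outside box; Z[11]=0
i=12: outside box; Z[12]=1 scan→box=[12,13)
i=13: outside box; Z[13]=0
i=14: outside box; Z[14]=1 scan→box=[14,15)
i=15: outside box; Z[15]=0
i=16: outside box; Z[16]=0
i=17: outside box; Z[17]=0
i=18: outside box; Z[18]=4 scan→box=[18,22)
i=19: min(r-i=3, Z[1]=1)=1; Z[19]=1
i=20: min(r-i=2, Z[2]=0)=0; Z[20]=0
i=21: min(r-i=1, Z[3]=1)=1; Z[21]=2 scan→box=[21,23)
i=22: min(r-i=1, Z[1]=1)=1; Z[22]=5 scan→box=[22,27)
i=23: min(r-i=4, Z[1]=1)=1; Z[23]=1
i=24: min(r-i=3, Z[2]=0)=0; Z[24]=0
i=25: min(r-i=2, Z[3]=1)=1; Z[25]=1
i=26: min(r-i=1, Z[4]=0)=0; Z[26]=0
i=27: outside box; Z[27]=6 scan→box=[27,33)
i=28: min(r-i=5, Z[1]=1)=1; Z[28]=1
i=29: min(r-i=4, Z[2]=0)=0; Z[29]=0
i=30: min(r-i=3, Z[3]=1)=1; Z[30]=1
i=31: min(r-i=2, Z[4]=0)=0; Z[31]=0
i=32: min(r-i=1, Z[5]=0)=0; Z[32]=0
i=33: outside box; Z[33]=0
i=34: outside box; Z[34]=2 scan→box=[34,36)
i=35: min(r-i=1, Z[1]=1)=1; Z[35]=2 scan→box=[35,37)
i=36: min(r-i=1, Z[1]=1)=1; Z[36]=1

[37, 1, 0, 1, 0, 0, 2, 2, 3, 1, 0, 0, 1, 0, 1, 0, 0, 0, 4, 1, 0, 2, 5, 1, 0, 1, 0, 6, 1, 0, 1, 0, 0, 0, 2, 2, 1]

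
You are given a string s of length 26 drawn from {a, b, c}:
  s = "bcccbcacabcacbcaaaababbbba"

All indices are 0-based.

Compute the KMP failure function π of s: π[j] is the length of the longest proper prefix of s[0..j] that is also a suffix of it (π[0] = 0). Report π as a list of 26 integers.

π[0] = 0
j=1 s[j]='c': π[1]=0 (border '')
j=2 s[j]='c': π[2]=0 (border '')
j=3 s[j]='c': π[3]=0 (border '')
j=4 s[j]='b': π[4]=1 (border 'b')
j=5 s[j]='c': π[5]=2 (border 'bc')
j=6 s[j]='a': k: 2→0; π[6]=0 (border '')
j=7 s[j]='c': π[7]=0 (border '')
j=8 s[j]='a': π[8]=0 (border '')
j=9 s[j]='b': π[9]=1 (border 'b')
j=10 s[j]='c': π[10]=2 (border 'bc')
j=11 s[j]='a': k: 2→0; π[11]=0 (border '')
j=12 s[j]='c': π[12]=0 (border '')
j=13 s[j]='b': π[13]=1 (border 'b')
j=14 s[j]='c': π[14]=2 (border 'bc')
j=15 s[j]='a': k: 2→0; π[15]=0 (border '')
j=16 s[j]='a': π[16]=0 (border '')
j=17 s[j]='a': π[17]=0 (border '')
j=18 s[j]='a': π[18]=0 (border '')
j=19 s[j]='b': π[19]=1 (border 'b')
j=20 s[j]='a': k: 1→0; π[20]=0 (border '')
j=21 s[j]='b': π[21]=1 (border 'b')
j=22 s[j]='b': k: 1→0; π[22]=1 (border 'b')
j=23 s[j]='b': k: 1→0; π[23]=1 (border 'b')
j=24 s[j]='b': k: 1→0; π[24]=1 (border 'b')
j=25 s[j]='a': k: 1→0; π[25]=0 (border '')

[0, 0, 0, 0, 1, 2, 0, 0, 0, 1, 2, 0, 0, 1, 2, 0, 0, 0, 0, 1, 0, 1, 1, 1, 1, 0]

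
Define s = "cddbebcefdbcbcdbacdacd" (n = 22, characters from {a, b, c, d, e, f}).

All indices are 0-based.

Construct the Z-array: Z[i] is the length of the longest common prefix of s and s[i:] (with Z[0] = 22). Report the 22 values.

[22, 0, 0, 0, 0, 0, 1, 0, 0, 0, 0, 1, 0, 2, 0, 0, 0, 2, 0, 0, 2, 0]

Z[0]=22
i=1: fresh scan; Z[1]=0
i=2: fresh scan; Z[2]=0
i=3: fresh scan; Z[3]=0
i=4: fresh scan; Z[4]=0
i=5: fresh scan; Z[5]=0
i=6: fresh scan; Z[6]=1 grow→box=[6,7)
i=7: fresh scan; Z[7]=0
i=8: fresh scan; Z[8]=0
i=9: fresh scan; Z[9]=0
i=10: fresh scan; Z[10]=0
i=11: fresh scan; Z[11]=1 grow→box=[11,12)
i=12: fresh scan; Z[12]=0
i=13: fresh scan; Z[13]=2 grow→box=[13,15)
i=14: min(r-i=1, Z[1]=0)=0; Z[14]=0
i=15: fresh scan; Z[15]=0
i=16: fresh scan; Z[16]=0
i=17: fresh scan; Z[17]=2 grow→box=[17,19)
i=18: min(r-i=1, Z[1]=0)=0; Z[18]=0
i=19: fresh scan; Z[19]=0
i=20: fresh scan; Z[20]=2 grow→box=[20,22)
i=21: min(r-i=1, Z[1]=0)=0; Z[21]=0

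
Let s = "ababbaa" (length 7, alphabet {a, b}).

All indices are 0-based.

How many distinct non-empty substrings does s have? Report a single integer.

sorted suffixes:
  #0 SA[0]=6  'a'
  #1 SA[1]=5  'aa'
  #2 SA[2]=0  'ababbaa'
  #3 SA[3]=2  'abbaa'
  #4 SA[4]=4  'baa'
  #5 SA[5]=1  'babbaa'
  #6 SA[6]=3  'bbaa'

SA = [6, 5, 0, 2, 4, 1, 3]
[i] adj suffixes → lcp
  [1] 6/5 → 1 ('a')
  [2] 5/0 → 1 ('a')
  [3] 0/2 → 2 ('ab')
  [4] 2/4 → 0 ('')
  [5] 4/1 → 2 ('ba')
  [6] 1/3 → 1 ('b')

n(n+1)/2 = 7·8/2 = 28
Σ LCP = 0 + 1 + 1 + 2 + 0 + 2 + 1 = 7
distinct = 28 − 7 = 21

21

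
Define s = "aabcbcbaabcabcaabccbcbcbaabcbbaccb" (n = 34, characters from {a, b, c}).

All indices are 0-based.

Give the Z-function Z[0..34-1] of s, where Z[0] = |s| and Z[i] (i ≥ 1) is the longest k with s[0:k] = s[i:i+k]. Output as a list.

[34, 1, 0, 0, 0, 0, 0, 4, 1, 0, 0, 1, 0, 0, 4, 1, 0, 0, 0, 0, 0, 0, 0, 0, 5, 1, 0, 0, 0, 0, 1, 0, 0, 0]

Z[0]=34
i=1: outside box; Z[1]=1 scan→box=[1,2)
i=2: outside box; Z[2]=0
i=3: outside box; Z[3]=0
i=4: outside box; Z[4]=0
i=5: outside box; Z[5]=0
i=6: outside box; Z[6]=0
i=7: outside box; Z[7]=4 scan→box=[7,11)
i=8: min(r-i=3, Z[1]=1)=1; Z[8]=1
i=9: min(r-i=2, Z[2]=0)=0; Z[9]=0
i=10: min(r-i=1, Z[3]=0)=0; Z[10]=0
i=11: outside box; Z[11]=1 scan→box=[11,12)
i=12: outside box; Z[12]=0
i=13: outside box; Z[13]=0
i=14: outside box; Z[14]=4 scan→box=[14,18)
i=15: min(r-i=3, Z[1]=1)=1; Z[15]=1
i=16: min(r-i=2, Z[2]=0)=0; Z[16]=0
i=17: min(r-i=1, Z[3]=0)=0; Z[17]=0
i=18: outside box; Z[18]=0
i=19: outside box; Z[19]=0
i=20: outside box; Z[20]=0
i=21: outside box; Z[21]=0
i=22: outside box; Z[22]=0
i=23: outside box; Z[23]=0
i=24: outside box; Z[24]=5 scan→box=[24,29)
i=25: min(r-i=4, Z[1]=1)=1; Z[25]=1
i=26: min(r-i=3, Z[2]=0)=0; Z[26]=0
i=27: min(r-i=2, Z[3]=0)=0; Z[27]=0
i=28: min(r-i=1, Z[4]=0)=0; Z[28]=0
i=29: outside box; Z[29]=0
i=30: outside box; Z[30]=1 scan→box=[30,31)
i=31: outside box; Z[31]=0
i=32: outside box; Z[32]=0
i=33: outside box; Z[33]=0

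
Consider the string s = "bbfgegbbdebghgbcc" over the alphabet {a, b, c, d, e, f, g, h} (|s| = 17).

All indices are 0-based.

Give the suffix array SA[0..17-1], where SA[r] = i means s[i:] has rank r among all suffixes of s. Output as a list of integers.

[6, 0, 14, 7, 1, 10, 16, 15, 8, 9, 4, 2, 5, 13, 3, 11, 12]

sorted suffixes:
  #0 SA[0]=6  'bbdebghgbcc'
  #1 SA[1]=0  'bbfgegbbdebghgbcc'
  #2 SA[2]=14  'bcc'
  #3 SA[3]=7  'bdebghgbcc'
  #4 SA[4]=1  'bfgegbbdebghgbcc'
  #5 SA[5]=10  'bghgbcc'
  #6 SA[6]=16  'c'
  #7 SA[7]=15  'cc'
  #8 SA[8]=8  'debghgbcc'
  #9 SA[9]=9  'ebghgbcc'
  #10 SA[10]=4  'egbbdebghgbcc'
  #11 SA[11]=2  'fgegbbdebghgbcc'
  #12 SA[12]=5  'gbbdebghgbcc'
  #13 SA[13]=13  'gbcc'
  #14 SA[14]=3  'gegbbdebghgbcc'
  #15 SA[15]=11  'ghgbcc'
  #16 SA[16]=12  'hgbcc'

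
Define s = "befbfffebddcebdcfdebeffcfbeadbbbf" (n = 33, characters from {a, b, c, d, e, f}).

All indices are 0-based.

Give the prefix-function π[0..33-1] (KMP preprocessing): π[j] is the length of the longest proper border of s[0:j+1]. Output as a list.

π[0] = 0
j=1 s[j]='e': π[1]=0 (border '')
j=2 s[j]='f': π[2]=0 (border '')
j=3 s[j]='b': π[3]=1 (border 'b')
j=4 s[j]='f': k: 1→0; π[4]=0 (border '')
j=5 s[j]='f': π[5]=0 (border '')
j=6 s[j]='f': π[6]=0 (border '')
j=7 s[j]='e': π[7]=0 (border '')
j=8 s[j]='b': π[8]=1 (border 'b')
j=9 s[j]='d': k: 1→0; π[9]=0 (border '')
j=10 s[j]='d': π[10]=0 (border '')
j=11 s[j]='c': π[11]=0 (border '')
j=12 s[j]='e': π[12]=0 (border '')
j=13 s[j]='b': π[13]=1 (border 'b')
j=14 s[j]='d': k: 1→0; π[14]=0 (border '')
j=15 s[j]='c': π[15]=0 (border '')
j=16 s[j]='f': π[16]=0 (border '')
j=17 s[j]='d': π[17]=0 (border '')
j=18 s[j]='e': π[18]=0 (border '')
j=19 s[j]='b': π[19]=1 (border 'b')
j=20 s[j]='e': π[20]=2 (border 'be')
j=21 s[j]='f': π[21]=3 (border 'bef')
j=22 s[j]='f': k: 3→0; π[22]=0 (border '')
j=23 s[j]='c': π[23]=0 (border '')
j=24 s[j]='f': π[24]=0 (border '')
j=25 s[j]='b': π[25]=1 (border 'b')
j=26 s[j]='e': π[26]=2 (border 'be')
j=27 s[j]='a': k: 2→0; π[27]=0 (border '')
j=28 s[j]='d': π[28]=0 (border '')
j=29 s[j]='b': π[29]=1 (border 'b')
j=30 s[j]='b': k: 1→0; π[30]=1 (border 'b')
j=31 s[j]='b': k: 1→0; π[31]=1 (border 'b')
j=32 s[j]='f': k: 1→0; π[32]=0 (border '')

[0, 0, 0, 1, 0, 0, 0, 0, 1, 0, 0, 0, 0, 1, 0, 0, 0, 0, 0, 1, 2, 3, 0, 0, 0, 1, 2, 0, 0, 1, 1, 1, 0]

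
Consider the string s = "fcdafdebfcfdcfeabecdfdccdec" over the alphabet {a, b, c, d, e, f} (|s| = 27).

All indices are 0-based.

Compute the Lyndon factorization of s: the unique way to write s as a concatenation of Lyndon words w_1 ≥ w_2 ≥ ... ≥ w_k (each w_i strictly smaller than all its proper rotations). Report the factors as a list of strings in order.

["f", "cd", "afdebfcfdcfe", "abecdfdccdec"]

emit factor 1: 'f' (i=0, period=1)
emit factor 2: 'cd' (i=1, period=2)
emit factor 3: 'afdebfcfdcfe' (i=3, period=12)
emit factor 4: 'abecdfdccdec' (i=15, period=12)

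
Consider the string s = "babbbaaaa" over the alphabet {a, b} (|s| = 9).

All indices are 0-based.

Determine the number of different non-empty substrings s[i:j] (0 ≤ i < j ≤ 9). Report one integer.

rank→(start, suffix):
  0 → (8, 'a')
  1 → (7, 'aa')
  2 → (6, 'aaa')
  3 → (5, 'aaaa')
  4 → (1, 'abbbaaaa')
  5 → (4, 'baaaa')
  6 → (0, 'babbbaaaa')
  7 → (3, 'bbaaaa')
  8 → (2, 'bbbaaaa')

SA = [8, 7, 6, 5, 1, 4, 0, 3, 2]
i: (SA[i-1],SA[i]) lcp shared
  1: (8,7) 1 'a'
  2: (7,6) 2 'aa'
  3: (6,5) 3 'aaa'
  4: (5,1) 1 'a'
  5: (1,4) 0 ''
  6: (4,0) 2 'ba'
  7: (0,3) 1 'b'
  8: (3,2) 2 'bb'

n(n+1)/2 = 9·10/2 = 45
Σ LCP = 0 + 1 + 2 + 3 + 1 + 0 + 2 + 1 + 2 = 12
distinct = 45 − 12 = 33

33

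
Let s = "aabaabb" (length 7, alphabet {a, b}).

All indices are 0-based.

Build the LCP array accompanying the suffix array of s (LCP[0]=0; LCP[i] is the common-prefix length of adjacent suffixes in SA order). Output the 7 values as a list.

rank→(start, suffix):
  0 → (0, 'aabaabb')
  1 → (3, 'aabb')
  2 → (1, 'abaabb')
  3 → (4, 'abb')
  4 → (6, 'b')
  5 → (2, 'baabb')
  6 → (5, 'bb')

SA = [0, 3, 1, 4, 6, 2, 5]
rank  pair      lcp
   1  s[0:],s[3:]  3  'aab'
   2  s[3:],s[1:]  1  'a'
   3  s[1:],s[4:]  2  'ab'
   4  s[4:],s[6:]  0  ''
   5  s[6:],s[2:]  1  'b'
   6  s[2:],s[5:]  1  'b'

[0, 3, 1, 2, 0, 1, 1]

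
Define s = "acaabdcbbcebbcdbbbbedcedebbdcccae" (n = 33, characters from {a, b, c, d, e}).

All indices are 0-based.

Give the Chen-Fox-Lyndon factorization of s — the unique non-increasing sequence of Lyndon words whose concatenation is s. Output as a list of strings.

["ac", "aabdcbbcebbcdbbbbedcedebbdcccae"]

emit factor 1: 'ac' (i=0, period=2)
emit factor 2: 'aabdcbbcebbcdbbbbedcedebbdcccae' (i=2, period=31)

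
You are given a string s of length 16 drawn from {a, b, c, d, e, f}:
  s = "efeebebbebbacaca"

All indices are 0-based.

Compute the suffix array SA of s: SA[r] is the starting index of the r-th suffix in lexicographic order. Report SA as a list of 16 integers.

[15, 13, 11, 10, 9, 6, 7, 4, 14, 12, 8, 5, 3, 2, 0, 1]

sorted suffixes:
  #0 SA[0]=15  'a'
  #1 SA[1]=13  'aca'
  #2 SA[2]=11  'acaca'
  #3 SA[3]=10  'bacaca'
  #4 SA[4]=9  'bbacaca'
  #5 SA[5]=6  'bbebbacaca'
  #6 SA[6]=7  'bebbacaca'
  #7 SA[7]=4  'bebbebbacaca'
  #8 SA[8]=14  'ca'
  #9 SA[9]=12  'caca'
  #10 SA[10]=8  'ebbacaca'
  #11 SA[11]=5  'ebbebbacaca'
  #12 SA[12]=3  'ebebbebbacaca'
  #13 SA[13]=2  'eebebbebbacaca'
  #14 SA[14]=0  'efeebebbebbacaca'
  #15 SA[15]=1  'feebebbebbacaca'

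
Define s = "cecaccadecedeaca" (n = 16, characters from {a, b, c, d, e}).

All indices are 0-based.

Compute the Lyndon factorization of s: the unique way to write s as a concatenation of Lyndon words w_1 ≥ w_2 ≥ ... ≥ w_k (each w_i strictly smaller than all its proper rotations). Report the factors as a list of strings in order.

["ce", "c", "accadecede", "ac", "a"]

emit factor 1: 'ce' (i=0, period=2)
emit factor 2: 'c' (i=2, period=1)
emit factor 3: 'accadecede' (i=3, period=10)
emit factor 4: 'ac' (i=13, period=2)
emit factor 5: 'a' (i=15, period=1)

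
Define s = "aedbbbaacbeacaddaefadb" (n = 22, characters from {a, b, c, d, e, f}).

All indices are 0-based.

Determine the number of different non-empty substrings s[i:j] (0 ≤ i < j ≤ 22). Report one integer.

232

rank→(start, suffix):
  0 → (6, 'aacbeacaddaefadb')
  1 → (11, 'acaddaefadb')
  2 → (7, 'acbeacaddaefadb')
  3 → (19, 'adb')
  4 → (13, 'addaefadb')
  5 → (0, 'aedbbbaacbeacaddaefadb')
  6 → (16, 'aefadb')
  7 → (21, 'b')
  8 → (5, 'baacbeacaddaefadb')
  9 → (4, 'bbaacbeacaddaefadb')
  10 → (3, 'bbbaacbeacaddaefadb')
  11 → (9, 'beacaddaefadb')
  12 → (12, 'caddaefadb')
  13 → (8, 'cbeacaddaefadb')
  14 → (15, 'daefadb')
  15 → (20, 'db')
  16 → (2, 'dbbbaacbeacaddaefadb')
  17 → (14, 'ddaefadb')
  18 → (10, 'eacaddaefadb')
  19 → (1, 'edbbbaacbeacaddaefadb')
  20 → (17, 'efadb')
  21 → (18, 'fadb')

SA = [6, 11, 7, 19, 13, 0, 16, 21, 5, 4, 3, 9, 12, 8, 15, 20, 2, 14, 10, 1, 17, 18]
rank  pair      lcp
   1  s[6:],s[11:]  1  'a'
   2  s[11:],s[7:]  2  'ac'
   3  s[7:],s[19:]  1  'a'
   4  s[19:],s[13:]  2  'ad'
   5  s[13:],s[0:]  1  'a'
   6  s[0:],s[16:]  2  'ae'
   7  s[16:],s[21:]  0  ''
   8  s[21:],s[5:]  1  'b'
   9  s[5:],s[4:]  1  'b'
  10  s[4:],s[3:]  2  'bb'
  11  s[3:],s[9:]  1  'b'
  12  s[9:],s[12:]  0  ''
  13  s[12:],s[8:]  1  'c'
  14  s[8:],s[15:]  0  ''
  15  s[15:],s[20:]  1  'd'
  16  s[20:],s[2:]  2  'db'
  17  s[2:],s[14:]  1  'd'
  18  s[14:],s[10:]  0  ''
  19  s[10:],s[1:]  1  'e'
  20  s[1:],s[17:]  1  'e'
  21  s[17:],s[18:]  0  ''

n(n+1)/2 = 22·23/2 = 253
Σ LCP = 0 + 1 + 2 + 1 + 2 + 1 + 2 + 0 + 1 + 1 + 2 + 1 + 0 + 1 + 0 + 1 + 2 + 1 + 0 + 1 + 1 + 0 = 21
distinct = 253 − 21 = 232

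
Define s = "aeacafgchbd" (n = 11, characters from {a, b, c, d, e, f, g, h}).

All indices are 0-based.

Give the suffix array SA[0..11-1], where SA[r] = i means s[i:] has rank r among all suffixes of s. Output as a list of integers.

sorted suffixes:
  #0 SA[0]=2  'acafgchbd'
  #1 SA[1]=0  'aeacafgchbd'
  #2 SA[2]=4  'afgchbd'
  #3 SA[3]=9  'bd'
  #4 SA[4]=3  'cafgchbd'
  #5 SA[5]=7  'chbd'
  #6 SA[6]=10  'd'
  #7 SA[7]=1  'eacafgchbd'
  #8 SA[8]=5  'fgchbd'
  #9 SA[9]=6  'gchbd'
  #10 SA[10]=8  'hbd'

[2, 0, 4, 9, 3, 7, 10, 1, 5, 6, 8]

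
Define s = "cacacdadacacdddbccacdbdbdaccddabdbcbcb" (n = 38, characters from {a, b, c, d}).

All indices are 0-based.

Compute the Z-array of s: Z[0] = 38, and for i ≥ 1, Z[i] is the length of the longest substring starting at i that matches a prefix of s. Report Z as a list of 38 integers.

[38, 0, 3, 0, 1, 0, 0, 0, 0, 3, 0, 1, 0, 0, 0, 0, 1, 3, 0, 1, 0, 0, 0, 0, 0, 0, 1, 1, 0, 0, 0, 0, 0, 0, 1, 0, 1, 0]

Z[0]=38
i=1: outside box; Z[1]=0
i=2: outside box; Z[2]=3 scan→box=[2,5)
i=3: min(r-i=2, Z[1]=0)=0; Z[3]=0
i=4: min(r-i=1, Z[2]=3)=1; Z[4]=1
i=5: outside box; Z[5]=0
i=6: outside box; Z[6]=0
i=7: outside box; Z[7]=0
i=8: outside box; Z[8]=0
i=9: outside box; Z[9]=3 scan→box=[9,12)
i=10: min(r-i=2, Z[1]=0)=0; Z[10]=0
i=11: min(r-i=1, Z[2]=3)=1; Z[11]=1
i=12: outside box; Z[12]=0
i=13: outside box; Z[13]=0
i=14: outside box; Z[14]=0
i=15: outside box; Z[15]=0
i=16: outside box; Z[16]=1 scan→box=[16,17)
i=17: outside box; Z[17]=3 scan→box=[17,20)
i=18: min(r-i=2, Z[1]=0)=0; Z[18]=0
i=19: min(r-i=1, Z[2]=3)=1; Z[19]=1
i=20: outside box; Z[20]=0
i=21: outside box; Z[21]=0
i=22: outside box; Z[22]=0
i=23: outside box; Z[23]=0
i=24: outside box; Z[24]=0
i=25: outside box; Z[25]=0
i=26: outside box; Z[26]=1 scan→box=[26,27)
i=27: outside box; Z[27]=1 scan→box=[27,28)
i=28: outside box; Z[28]=0
i=29: outside box; Z[29]=0
i=30: outside box; Z[30]=0
i=31: outside box; Z[31]=0
i=32: outside box; Z[32]=0
i=33: outside box; Z[33]=0
i=34: outside box; Z[34]=1 scan→box=[34,35)
i=35: outside box; Z[35]=0
i=36: outside box; Z[36]=1 scan→box=[36,37)
i=37: outside box; Z[37]=0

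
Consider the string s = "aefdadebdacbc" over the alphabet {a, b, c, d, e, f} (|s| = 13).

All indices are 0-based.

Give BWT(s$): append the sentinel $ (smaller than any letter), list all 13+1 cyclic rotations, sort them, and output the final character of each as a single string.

rank  rotation        last
    0  $aefdadebdacbc  c
    1  acbc$aefdadebd  d
    2  adebdacbc$aefd  d
    3  aefdadebdacbc$  $
    4  bc$aefdadebdac  c
    5  bdacbc$aefdade  e
    6  c$aefdadebdacb  b
    7  cbc$aefdadebda  a
    8  dacbc$aefdadeb  b
    9  dadebdacbc$aef  f
   10  debdacbc$aefda  a
   11  ebdacbc$aefdad  d
   12  efdadebdacbc$a  a
   13  fdadebdacbc$ae  e

cdd$cebabfadae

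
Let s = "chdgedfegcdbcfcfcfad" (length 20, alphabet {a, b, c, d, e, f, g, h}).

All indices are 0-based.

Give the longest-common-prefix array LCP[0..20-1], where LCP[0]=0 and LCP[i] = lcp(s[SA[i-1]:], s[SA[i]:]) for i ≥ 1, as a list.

[0, 0, 0, 1, 2, 4, 1, 0, 1, 1, 1, 0, 1, 0, 1, 3, 1, 0, 1, 0]

rank | idx | suffix
   0 |  18 | ad
   1 |  11 | bcfcfcfad
   2 |   9 | cdbcfcfcfad
   3 |  16 | cfad
   4 |  14 | cfcfad
   5 |  12 | cfcfcfad
   6 |   0 | chdgedfegcdbcfcfcfad
   7 |  19 | d
   8 |  10 | dbcfcfcfad
   9 |   5 | dfegcdbcfcfcfad
  10 |   2 | dgedfegcdbcfcfcfad
  11 |   4 | edfegcdbcfcfcfad
  12 |   7 | egcdbcfcfcfad
  13 |  17 | fad
  14 |  15 | fcfad
  15 |  13 | fcfcfad
  16 |   6 | fegcdbcfcfcfad
  17 |   8 | gcdbcfcfcfad
  18 |   3 | gedfegcdbcfcfcfad
  19 |   1 | hdgedfegcdbcfcfcfad

SA = [18, 11, 9, 16, 14, 12, 0, 19, 10, 5, 2, 4, 7, 17, 15, 13, 6, 8, 3, 1]
i: (SA[i-1],SA[i]) lcp shared
  1: (18,11) 0 ''
  2: (11,9) 0 ''
  3: (9,16) 1 'c'
  4: (16,14) 2 'cf'
  5: (14,12) 4 'cfcf'
  6: (12,0) 1 'c'
  7: (0,19) 0 ''
  8: (19,10) 1 'd'
  9: (10,5) 1 'd'
  10: (5,2) 1 'd'
  11: (2,4) 0 ''
  12: (4,7) 1 'e'
  13: (7,17) 0 ''
  14: (17,15) 1 'f'
  15: (15,13) 3 'fcf'
  16: (13,6) 1 'f'
  17: (6,8) 0 ''
  18: (8,3) 1 'g'
  19: (3,1) 0 ''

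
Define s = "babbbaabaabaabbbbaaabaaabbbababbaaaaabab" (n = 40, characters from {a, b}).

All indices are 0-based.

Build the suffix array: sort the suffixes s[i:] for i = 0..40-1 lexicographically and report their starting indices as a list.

[32, 33, 17, 34, 21, 18, 5, 8, 35, 22, 11, 38, 19, 6, 9, 36, 27, 29, 1, 23, 12, 39, 31, 16, 20, 4, 7, 10, 37, 26, 28, 0, 30, 15, 3, 25, 14, 2, 24, 13]

rank→(start, suffix):
  0 → (32, 'aaaaabab')
  1 → (33, 'aaaabab')
  2 → (17, 'aaabaaabbbababbaaaaabab')
  3 → (34, 'aaabab')
  4 → (21, 'aaabbbababbaaaaabab')
  5 → (18, 'aabaaabbbababbaaaaabab')
  6 → (5, 'aabaabaabbbbaaabaaabbbababbaaaaabab')
  7 → (8, 'aabaabbbbaaabaaabbbababbaaaaabab')
  8 → (35, 'aabab')
  9 → (22, 'aabbbababbaaaaabab')
  10 → (11, 'aabbbbaaabaaabbbababbaaaaabab')
  11 → (38, 'ab')
  12 → (19, 'abaaabbbababbaaaaabab')
  13 → (6, 'abaabaabbbbaaabaaabbbababbaaaaabab')
  14 → (9, 'abaabbbbaaabaaabbbababbaaaaabab')
  15 → (36, 'abab')
  16 → (27, 'ababbaaaaabab')
  17 → (29, 'abbaaaaabab')
  18 → (1, 'abbbaabaabaabbbbaaabaaabbbababbaaaaabab')
  19 → (23, 'abbbababbaaaaabab')
  20 → (12, 'abbbbaaabaaabbbababbaaaaabab')
  21 → (39, 'b')
  22 → (31, 'baaaaabab')
  23 → (16, 'baaabaaabbbababbaaaaabab')
  24 → (20, 'baaabbbababbaaaaabab')
  25 → (4, 'baabaabaabbbbaaabaaabbbababbaaaaabab')
  26 → (7, 'baabaabbbbaaabaaabbbababbaaaaabab')
  27 → (10, 'baabbbbaaabaaabbbababbaaaaabab')
  28 → (37, 'bab')
  29 → (26, 'bababbaaaaabab')
  30 → (28, 'babbaaaaabab')
  31 → (0, 'babbbaabaabaabbbbaaabaaabbbababbaaaaabab')
  32 → (30, 'bbaaaaabab')
  33 → (15, 'bbaaabaaabbbababbaaaaabab')
  34 → (3, 'bbaabaabaabbbbaaabaaabbbababbaaaaabab')
  35 → (25, 'bbababbaaaaabab')
  36 → (14, 'bbbaaabaaabbbababbaaaaabab')
  37 → (2, 'bbbaabaabaabbbbaaabaaabbbababbaaaaabab')
  38 → (24, 'bbbababbaaaaabab')
  39 → (13, 'bbbbaaabaaabbbababbaaaaabab')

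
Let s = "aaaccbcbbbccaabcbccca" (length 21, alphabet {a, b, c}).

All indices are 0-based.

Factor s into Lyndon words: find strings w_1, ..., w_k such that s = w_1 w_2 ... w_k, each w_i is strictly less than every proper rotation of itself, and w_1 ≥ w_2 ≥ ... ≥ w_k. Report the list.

emit factor 1: 'aaaccbcbbbccaabcbccc' (i=0, period=20)
emit factor 2: 'a' (i=20, period=1)

["aaaccbcbbbccaabcbccc", "a"]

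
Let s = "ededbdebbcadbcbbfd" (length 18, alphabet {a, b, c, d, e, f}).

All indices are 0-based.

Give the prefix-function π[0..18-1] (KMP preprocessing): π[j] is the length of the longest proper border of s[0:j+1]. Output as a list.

π[0] = 0
j=1 s[j]='d': π[1]=0 (border '')
j=2 s[j]='e': π[2]=1 (border 'e')
j=3 s[j]='d': π[3]=2 (border 'ed')
j=4 s[j]='b': k: 2→0; π[4]=0 (border '')
j=5 s[j]='d': π[5]=0 (border '')
j=6 s[j]='e': π[6]=1 (border 'e')
j=7 s[j]='b': k: 1→0; π[7]=0 (border '')
j=8 s[j]='b': π[8]=0 (border '')
j=9 s[j]='c': π[9]=0 (border '')
j=10 s[j]='a': π[10]=0 (border '')
j=11 s[j]='d': π[11]=0 (border '')
j=12 s[j]='b': π[12]=0 (border '')
j=13 s[j]='c': π[13]=0 (border '')
j=14 s[j]='b': π[14]=0 (border '')
j=15 s[j]='b': π[15]=0 (border '')
j=16 s[j]='f': π[16]=0 (border '')
j=17 s[j]='d': π[17]=0 (border '')

[0, 0, 1, 2, 0, 0, 1, 0, 0, 0, 0, 0, 0, 0, 0, 0, 0, 0]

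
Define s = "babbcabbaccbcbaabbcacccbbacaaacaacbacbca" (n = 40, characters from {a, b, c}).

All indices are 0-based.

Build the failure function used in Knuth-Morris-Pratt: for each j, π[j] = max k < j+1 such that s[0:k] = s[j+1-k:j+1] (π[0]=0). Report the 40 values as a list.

[0, 0, 1, 1, 0, 0, 1, 1, 2, 0, 0, 1, 0, 1, 2, 0, 1, 1, 0, 0, 0, 0, 0, 1, 1, 2, 0, 0, 0, 0, 0, 0, 0, 0, 1, 2, 0, 1, 0, 0]

π[0] = 0
j=1 s[j]='a': π[1]=0 (border '')
j=2 s[j]='b': π[2]=1 (border 'b')
j=3 s[j]='b': k: 1→0; π[3]=1 (border 'b')
j=4 s[j]='c': k: 1→0; π[4]=0 (border '')
j=5 s[j]='a': π[5]=0 (border '')
j=6 s[j]='b': π[6]=1 (border 'b')
j=7 s[j]='b': k: 1→0; π[7]=1 (border 'b')
j=8 s[j]='a': π[8]=2 (border 'ba')
j=9 s[j]='c': k: 2→0; π[9]=0 (border '')
j=10 s[j]='c': π[10]=0 (border '')
j=11 s[j]='b': π[11]=1 (border 'b')
j=12 s[j]='c': k: 1→0; π[12]=0 (border '')
j=13 s[j]='b': π[13]=1 (border 'b')
j=14 s[j]='a': π[14]=2 (border 'ba')
j=15 s[j]='a': k: 2→0; π[15]=0 (border '')
j=16 s[j]='b': π[16]=1 (border 'b')
j=17 s[j]='b': k: 1→0; π[17]=1 (border 'b')
j=18 s[j]='c': k: 1→0; π[18]=0 (border '')
j=19 s[j]='a': π[19]=0 (border '')
j=20 s[j]='c': π[20]=0 (border '')
j=21 s[j]='c': π[21]=0 (border '')
j=22 s[j]='c': π[22]=0 (border '')
j=23 s[j]='b': π[23]=1 (border 'b')
j=24 s[j]='b': k: 1→0; π[24]=1 (border 'b')
j=25 s[j]='a': π[25]=2 (border 'ba')
j=26 s[j]='c': k: 2→0; π[26]=0 (border '')
j=27 s[j]='a': π[27]=0 (border '')
j=28 s[j]='a': π[28]=0 (border '')
j=29 s[j]='a': π[29]=0 (border '')
j=30 s[j]='c': π[30]=0 (border '')
j=31 s[j]='a': π[31]=0 (border '')
j=32 s[j]='a': π[32]=0 (border '')
j=33 s[j]='c': π[33]=0 (border '')
j=34 s[j]='b': π[34]=1 (border 'b')
j=35 s[j]='a': π[35]=2 (border 'ba')
j=36 s[j]='c': k: 2→0; π[36]=0 (border '')
j=37 s[j]='b': π[37]=1 (border 'b')
j=38 s[j]='c': k: 1→0; π[38]=0 (border '')
j=39 s[j]='a': π[39]=0 (border '')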